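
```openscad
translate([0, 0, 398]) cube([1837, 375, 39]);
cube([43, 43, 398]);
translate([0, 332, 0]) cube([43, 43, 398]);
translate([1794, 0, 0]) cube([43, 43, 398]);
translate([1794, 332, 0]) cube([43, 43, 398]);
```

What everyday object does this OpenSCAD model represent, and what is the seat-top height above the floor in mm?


A bench. The seat-top height is 437 mm.

A long slab on four corner posts — a bench. The slab sits at z = 398 with thickness 39, so the top is 398 + 39 = 437 mm.


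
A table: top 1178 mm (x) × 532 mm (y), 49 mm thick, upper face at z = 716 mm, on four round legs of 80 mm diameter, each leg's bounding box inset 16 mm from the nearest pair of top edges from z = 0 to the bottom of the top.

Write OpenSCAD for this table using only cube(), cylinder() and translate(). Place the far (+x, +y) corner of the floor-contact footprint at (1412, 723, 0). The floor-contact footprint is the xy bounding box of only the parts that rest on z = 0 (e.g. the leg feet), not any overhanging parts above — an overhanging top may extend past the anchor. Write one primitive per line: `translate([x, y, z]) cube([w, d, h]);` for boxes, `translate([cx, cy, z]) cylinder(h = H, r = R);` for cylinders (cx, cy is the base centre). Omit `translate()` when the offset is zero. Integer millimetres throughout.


translate([250, 207, 667]) cube([1178, 532, 49]);
translate([306, 263, 0]) cylinder(h = 667, r = 40);
translate([1372, 263, 0]) cylinder(h = 667, r = 40);
translate([306, 683, 0]) cylinder(h = 667, r = 40);
translate([1372, 683, 0]) cylinder(h = 667, r = 40);


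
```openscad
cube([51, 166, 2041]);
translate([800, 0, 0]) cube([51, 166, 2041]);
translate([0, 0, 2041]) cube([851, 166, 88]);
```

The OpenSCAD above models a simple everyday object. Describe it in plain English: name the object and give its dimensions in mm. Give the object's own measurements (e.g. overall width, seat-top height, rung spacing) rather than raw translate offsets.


A door frame. The clear opening is 749 mm wide and 2041 mm high. Two 51 mm wide jambs, 166 mm deep, stand either side of the opening from the floor to the top of the opening. A 88 mm thick head sits across the top of both jambs, spanning the full outside width of the frame.


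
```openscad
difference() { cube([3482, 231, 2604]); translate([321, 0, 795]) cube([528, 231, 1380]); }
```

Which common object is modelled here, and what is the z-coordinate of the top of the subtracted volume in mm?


A wall with a window opening. The window head height is 2175 mm.

A wall with a rectangular opening subtracted — a window. Sill at z = 795, opening 1380 mm tall, so the head is at 795 + 1380 = 2175 mm.


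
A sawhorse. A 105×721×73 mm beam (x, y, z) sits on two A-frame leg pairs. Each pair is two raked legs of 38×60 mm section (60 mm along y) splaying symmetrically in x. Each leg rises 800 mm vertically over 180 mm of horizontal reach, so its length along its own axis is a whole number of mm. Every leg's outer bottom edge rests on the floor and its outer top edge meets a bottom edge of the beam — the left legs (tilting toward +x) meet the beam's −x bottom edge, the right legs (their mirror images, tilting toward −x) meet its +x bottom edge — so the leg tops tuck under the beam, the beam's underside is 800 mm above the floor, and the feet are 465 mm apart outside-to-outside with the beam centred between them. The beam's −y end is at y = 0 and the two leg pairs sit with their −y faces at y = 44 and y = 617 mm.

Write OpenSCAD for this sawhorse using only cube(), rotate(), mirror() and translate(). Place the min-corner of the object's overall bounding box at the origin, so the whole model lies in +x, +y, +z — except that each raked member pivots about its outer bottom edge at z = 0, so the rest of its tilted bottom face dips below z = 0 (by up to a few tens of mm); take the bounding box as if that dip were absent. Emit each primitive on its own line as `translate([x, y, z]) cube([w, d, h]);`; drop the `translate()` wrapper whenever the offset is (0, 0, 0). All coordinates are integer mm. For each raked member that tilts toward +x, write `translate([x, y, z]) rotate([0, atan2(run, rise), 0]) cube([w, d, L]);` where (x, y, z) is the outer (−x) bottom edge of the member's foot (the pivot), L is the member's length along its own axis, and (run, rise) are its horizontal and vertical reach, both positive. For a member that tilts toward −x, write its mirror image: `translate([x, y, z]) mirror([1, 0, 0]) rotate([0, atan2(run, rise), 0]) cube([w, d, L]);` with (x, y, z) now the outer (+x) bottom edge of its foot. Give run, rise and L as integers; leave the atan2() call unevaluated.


// leg length = √(180² + 800²) = 820
// right-leg outer foot x = 2·180 + 105 = 465
// beam min-corner = (180, 0, 800)
translate([180, 0, 800]) cube([105, 721, 73]);
translate([0, 44, 0]) rotate([0, atan2(180, 800), 0]) cube([38, 60, 820]);
translate([465, 44, 0]) mirror([1, 0, 0]) rotate([0, atan2(180, 800), 0]) cube([38, 60, 820]);
translate([0, 617, 0]) rotate([0, atan2(180, 800), 0]) cube([38, 60, 820]);
translate([465, 617, 0]) mirror([1, 0, 0]) rotate([0, atan2(180, 800), 0]) cube([38, 60, 820]);


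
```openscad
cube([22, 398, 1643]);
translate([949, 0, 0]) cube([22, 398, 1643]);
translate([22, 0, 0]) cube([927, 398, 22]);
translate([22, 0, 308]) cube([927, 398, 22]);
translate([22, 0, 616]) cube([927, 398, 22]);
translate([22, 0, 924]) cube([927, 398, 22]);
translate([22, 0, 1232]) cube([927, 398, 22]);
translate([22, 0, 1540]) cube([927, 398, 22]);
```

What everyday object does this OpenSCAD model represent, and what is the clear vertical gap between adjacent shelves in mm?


A bookshelf. The clear shelf gap is 286 mm.

Two tall side panels with 6 horizontal boards between them — a bookshelf. The first two shelf undersides are at z = 0 and z = 308; with shelf thickness 22, the clear gap is 308 − 0 − 22 = 286 mm.


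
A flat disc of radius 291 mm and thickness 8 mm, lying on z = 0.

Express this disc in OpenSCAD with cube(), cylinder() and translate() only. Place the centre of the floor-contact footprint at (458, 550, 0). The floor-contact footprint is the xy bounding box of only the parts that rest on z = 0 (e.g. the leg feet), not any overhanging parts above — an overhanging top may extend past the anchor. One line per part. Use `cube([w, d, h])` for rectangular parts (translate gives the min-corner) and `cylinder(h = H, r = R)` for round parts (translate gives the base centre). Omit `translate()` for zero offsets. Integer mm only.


translate([458, 550, 0]) cylinder(h = 8, r = 291);


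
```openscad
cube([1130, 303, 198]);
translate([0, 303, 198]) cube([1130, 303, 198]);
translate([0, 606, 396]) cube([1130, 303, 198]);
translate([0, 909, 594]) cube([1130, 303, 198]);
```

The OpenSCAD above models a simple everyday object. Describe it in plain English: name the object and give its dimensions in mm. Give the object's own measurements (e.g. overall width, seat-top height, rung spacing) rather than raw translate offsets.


A straight staircase of 4 solid steps. Each step is 1130 mm wide (x), 303 mm deep (y, the going) and 198 mm tall (the rise). The first step rests on the floor; each subsequent step sits one going further in +y and one rise higher in +z, directly behind and above the previous step with no overlap.


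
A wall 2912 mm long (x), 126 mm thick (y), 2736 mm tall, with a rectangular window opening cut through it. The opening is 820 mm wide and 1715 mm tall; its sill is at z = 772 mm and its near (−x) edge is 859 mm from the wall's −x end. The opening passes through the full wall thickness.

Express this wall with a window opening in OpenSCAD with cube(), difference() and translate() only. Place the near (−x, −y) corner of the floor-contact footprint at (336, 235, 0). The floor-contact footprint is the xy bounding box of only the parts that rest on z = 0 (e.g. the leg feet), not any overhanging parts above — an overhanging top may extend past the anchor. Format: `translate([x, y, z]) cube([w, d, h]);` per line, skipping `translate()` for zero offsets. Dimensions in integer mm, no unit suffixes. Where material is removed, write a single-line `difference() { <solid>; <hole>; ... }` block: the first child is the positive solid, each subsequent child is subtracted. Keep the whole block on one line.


difference() { translate([336, 235, 0]) cube([2912, 126, 2736]); translate([1195, 235, 772]) cube([820, 126, 1715]); }


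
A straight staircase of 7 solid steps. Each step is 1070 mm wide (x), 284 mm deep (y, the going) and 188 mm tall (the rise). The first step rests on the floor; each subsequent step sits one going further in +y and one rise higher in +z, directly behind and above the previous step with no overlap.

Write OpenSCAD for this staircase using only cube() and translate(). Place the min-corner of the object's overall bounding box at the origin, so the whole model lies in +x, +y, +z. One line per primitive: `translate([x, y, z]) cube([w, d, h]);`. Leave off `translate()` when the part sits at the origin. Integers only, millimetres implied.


cube([1070, 284, 188]);
translate([0, 284, 188]) cube([1070, 284, 188]);
translate([0, 568, 376]) cube([1070, 284, 188]);
translate([0, 852, 564]) cube([1070, 284, 188]);
translate([0, 1136, 752]) cube([1070, 284, 188]);
translate([0, 1420, 940]) cube([1070, 284, 188]);
translate([0, 1704, 1128]) cube([1070, 284, 188]);


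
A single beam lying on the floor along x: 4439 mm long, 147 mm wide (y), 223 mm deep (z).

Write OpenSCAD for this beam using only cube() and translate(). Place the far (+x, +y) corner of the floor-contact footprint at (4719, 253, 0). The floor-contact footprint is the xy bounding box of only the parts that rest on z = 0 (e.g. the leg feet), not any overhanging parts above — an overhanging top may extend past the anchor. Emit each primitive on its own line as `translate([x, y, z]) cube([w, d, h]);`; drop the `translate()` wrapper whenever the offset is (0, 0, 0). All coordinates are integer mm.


translate([280, 106, 0]) cube([4439, 147, 223]);


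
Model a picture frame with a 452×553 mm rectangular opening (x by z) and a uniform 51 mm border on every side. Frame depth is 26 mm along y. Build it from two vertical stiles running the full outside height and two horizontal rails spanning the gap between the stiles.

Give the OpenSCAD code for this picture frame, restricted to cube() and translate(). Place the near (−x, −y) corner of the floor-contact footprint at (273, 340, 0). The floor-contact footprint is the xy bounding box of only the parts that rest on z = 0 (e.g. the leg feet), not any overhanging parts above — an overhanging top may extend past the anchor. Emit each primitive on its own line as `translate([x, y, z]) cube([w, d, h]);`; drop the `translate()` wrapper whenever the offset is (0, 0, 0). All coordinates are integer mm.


translate([273, 340, 0]) cube([51, 26, 655]);
translate([776, 340, 0]) cube([51, 26, 655]);
translate([324, 340, 0]) cube([452, 26, 51]);
translate([324, 340, 604]) cube([452, 26, 51]);


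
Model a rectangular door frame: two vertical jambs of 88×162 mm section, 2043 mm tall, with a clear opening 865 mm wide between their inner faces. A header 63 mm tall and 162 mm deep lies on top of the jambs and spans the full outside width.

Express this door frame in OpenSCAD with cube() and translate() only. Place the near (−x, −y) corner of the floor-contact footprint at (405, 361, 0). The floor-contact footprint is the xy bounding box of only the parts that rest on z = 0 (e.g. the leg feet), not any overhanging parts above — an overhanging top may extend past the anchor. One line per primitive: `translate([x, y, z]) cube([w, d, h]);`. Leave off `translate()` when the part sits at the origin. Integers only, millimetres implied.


translate([405, 361, 0]) cube([88, 162, 2043]);
translate([1358, 361, 0]) cube([88, 162, 2043]);
translate([405, 361, 2043]) cube([1041, 162, 63]);


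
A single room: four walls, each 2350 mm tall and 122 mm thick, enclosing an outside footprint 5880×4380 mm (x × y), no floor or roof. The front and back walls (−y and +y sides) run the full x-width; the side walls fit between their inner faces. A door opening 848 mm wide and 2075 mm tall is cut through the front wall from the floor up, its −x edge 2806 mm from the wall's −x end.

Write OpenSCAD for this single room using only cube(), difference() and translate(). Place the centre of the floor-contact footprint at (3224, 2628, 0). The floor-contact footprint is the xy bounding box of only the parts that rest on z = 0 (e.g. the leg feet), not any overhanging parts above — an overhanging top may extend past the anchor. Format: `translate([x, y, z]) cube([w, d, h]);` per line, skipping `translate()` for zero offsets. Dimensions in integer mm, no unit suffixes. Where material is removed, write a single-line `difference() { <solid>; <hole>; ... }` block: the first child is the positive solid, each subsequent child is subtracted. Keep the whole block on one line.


difference() { translate([284, 438, 0]) cube([5880, 122, 2350]); translate([3090, 438, 0]) cube([848, 122, 2075]); }
translate([284, 4696, 0]) cube([5880, 122, 2350]);
translate([284, 560, 0]) cube([122, 4136, 2350]);
translate([6042, 560, 0]) cube([122, 4136, 2350]);


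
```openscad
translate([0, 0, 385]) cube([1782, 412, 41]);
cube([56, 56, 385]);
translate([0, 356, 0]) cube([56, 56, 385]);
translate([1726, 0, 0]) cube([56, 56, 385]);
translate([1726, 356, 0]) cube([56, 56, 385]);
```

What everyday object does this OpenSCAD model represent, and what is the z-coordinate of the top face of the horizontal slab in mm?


A bench. The seat-top height is 426 mm.

A long slab on four corner posts — a bench. The slab sits at z = 385 with thickness 41, so the top is 385 + 41 = 426 mm.


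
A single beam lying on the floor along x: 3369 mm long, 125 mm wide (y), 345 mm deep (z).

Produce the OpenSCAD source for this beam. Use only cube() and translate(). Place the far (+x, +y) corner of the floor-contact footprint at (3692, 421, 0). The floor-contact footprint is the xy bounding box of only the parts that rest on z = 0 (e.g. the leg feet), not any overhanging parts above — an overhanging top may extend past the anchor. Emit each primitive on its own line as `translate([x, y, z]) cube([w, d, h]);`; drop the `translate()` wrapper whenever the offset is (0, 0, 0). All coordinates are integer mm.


translate([323, 296, 0]) cube([3369, 125, 345]);


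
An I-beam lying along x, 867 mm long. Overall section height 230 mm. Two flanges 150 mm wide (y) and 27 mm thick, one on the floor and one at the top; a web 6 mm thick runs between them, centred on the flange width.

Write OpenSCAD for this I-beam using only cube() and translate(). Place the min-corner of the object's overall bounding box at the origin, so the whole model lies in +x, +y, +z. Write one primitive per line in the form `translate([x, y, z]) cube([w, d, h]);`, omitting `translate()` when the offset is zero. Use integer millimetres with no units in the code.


cube([867, 150, 27]);
translate([0, 72, 27]) cube([867, 6, 176]);
translate([0, 0, 203]) cube([867, 150, 27]);


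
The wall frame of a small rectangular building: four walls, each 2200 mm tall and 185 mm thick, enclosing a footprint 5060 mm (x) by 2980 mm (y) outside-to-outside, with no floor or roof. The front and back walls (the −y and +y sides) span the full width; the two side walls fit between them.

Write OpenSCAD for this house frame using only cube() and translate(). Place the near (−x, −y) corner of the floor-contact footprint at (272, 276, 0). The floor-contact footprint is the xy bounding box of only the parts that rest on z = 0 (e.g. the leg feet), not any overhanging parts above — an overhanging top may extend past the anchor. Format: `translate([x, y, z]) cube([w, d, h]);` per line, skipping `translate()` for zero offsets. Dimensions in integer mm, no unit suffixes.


translate([272, 276, 0]) cube([5060, 185, 2200]);
translate([272, 3071, 0]) cube([5060, 185, 2200]);
translate([272, 461, 0]) cube([185, 2610, 2200]);
translate([5147, 461, 0]) cube([185, 2610, 2200]);


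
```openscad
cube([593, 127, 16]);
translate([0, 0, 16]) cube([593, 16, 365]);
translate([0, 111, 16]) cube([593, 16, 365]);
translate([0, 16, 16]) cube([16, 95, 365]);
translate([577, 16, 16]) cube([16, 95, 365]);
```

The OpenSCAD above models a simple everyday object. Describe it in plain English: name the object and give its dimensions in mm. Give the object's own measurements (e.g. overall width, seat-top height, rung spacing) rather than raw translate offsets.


An open-topped rectangular box: outside dimensions 593×127×381 mm, with a uniform wall and base thickness of 16 mm. The base is a full 593×127 slab on the floor; four walls sit on top of the base. The front and back walls (the −y and +y sides) span the full width; the two side walls fit between them.


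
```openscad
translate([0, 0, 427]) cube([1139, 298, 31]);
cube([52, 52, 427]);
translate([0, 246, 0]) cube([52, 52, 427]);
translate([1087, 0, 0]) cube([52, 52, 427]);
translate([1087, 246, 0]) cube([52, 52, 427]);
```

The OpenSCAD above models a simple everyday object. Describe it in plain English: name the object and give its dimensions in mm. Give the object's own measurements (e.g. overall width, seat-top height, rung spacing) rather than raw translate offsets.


A bench: a 1139×298 mm seat slab, 31 mm thick, top at z = 458 mm, on four 52×52 mm square legs flush with the seat corners and standing on z = 0.


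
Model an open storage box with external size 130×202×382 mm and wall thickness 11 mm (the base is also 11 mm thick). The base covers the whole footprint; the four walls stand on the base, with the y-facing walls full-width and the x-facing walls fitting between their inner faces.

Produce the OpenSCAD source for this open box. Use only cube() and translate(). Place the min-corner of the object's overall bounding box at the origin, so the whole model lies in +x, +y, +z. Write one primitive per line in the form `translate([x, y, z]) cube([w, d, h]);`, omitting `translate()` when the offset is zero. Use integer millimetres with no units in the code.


cube([130, 202, 11]);
translate([0, 0, 11]) cube([130, 11, 371]);
translate([0, 191, 11]) cube([130, 11, 371]);
translate([0, 11, 11]) cube([11, 180, 371]);
translate([119, 11, 11]) cube([11, 180, 371]);


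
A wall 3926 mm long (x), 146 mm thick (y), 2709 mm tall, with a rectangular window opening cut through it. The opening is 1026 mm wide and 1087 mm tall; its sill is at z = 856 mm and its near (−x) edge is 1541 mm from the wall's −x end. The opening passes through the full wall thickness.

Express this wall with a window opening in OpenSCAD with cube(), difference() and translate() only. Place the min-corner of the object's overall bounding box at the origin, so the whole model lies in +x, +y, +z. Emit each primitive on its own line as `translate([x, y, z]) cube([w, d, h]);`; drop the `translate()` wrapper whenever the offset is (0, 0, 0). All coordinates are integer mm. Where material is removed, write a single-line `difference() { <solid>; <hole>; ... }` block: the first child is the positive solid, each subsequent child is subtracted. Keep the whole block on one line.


difference() { cube([3926, 146, 2709]); translate([1541, 0, 856]) cube([1026, 146, 1087]); }


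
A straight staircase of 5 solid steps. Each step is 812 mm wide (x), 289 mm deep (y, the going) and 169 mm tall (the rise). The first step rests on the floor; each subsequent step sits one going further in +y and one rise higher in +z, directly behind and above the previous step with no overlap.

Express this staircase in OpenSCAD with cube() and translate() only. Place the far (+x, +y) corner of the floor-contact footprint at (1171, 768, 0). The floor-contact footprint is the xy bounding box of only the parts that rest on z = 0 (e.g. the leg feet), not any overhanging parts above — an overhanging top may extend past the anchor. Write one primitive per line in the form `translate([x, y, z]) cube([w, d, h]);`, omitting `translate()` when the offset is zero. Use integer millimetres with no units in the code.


translate([359, 479, 0]) cube([812, 289, 169]);
translate([359, 768, 169]) cube([812, 289, 169]);
translate([359, 1057, 338]) cube([812, 289, 169]);
translate([359, 1346, 507]) cube([812, 289, 169]);
translate([359, 1635, 676]) cube([812, 289, 169]);


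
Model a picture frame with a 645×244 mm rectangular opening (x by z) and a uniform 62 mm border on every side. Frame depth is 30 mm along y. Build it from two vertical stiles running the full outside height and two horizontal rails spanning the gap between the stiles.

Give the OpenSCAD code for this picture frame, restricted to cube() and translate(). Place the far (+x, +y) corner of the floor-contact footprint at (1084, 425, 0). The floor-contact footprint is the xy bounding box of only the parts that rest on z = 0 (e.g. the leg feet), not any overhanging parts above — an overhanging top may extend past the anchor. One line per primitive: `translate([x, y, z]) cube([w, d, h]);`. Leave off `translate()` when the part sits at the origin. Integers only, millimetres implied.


translate([315, 395, 0]) cube([62, 30, 368]);
translate([1022, 395, 0]) cube([62, 30, 368]);
translate([377, 395, 0]) cube([645, 30, 62]);
translate([377, 395, 306]) cube([645, 30, 62]);


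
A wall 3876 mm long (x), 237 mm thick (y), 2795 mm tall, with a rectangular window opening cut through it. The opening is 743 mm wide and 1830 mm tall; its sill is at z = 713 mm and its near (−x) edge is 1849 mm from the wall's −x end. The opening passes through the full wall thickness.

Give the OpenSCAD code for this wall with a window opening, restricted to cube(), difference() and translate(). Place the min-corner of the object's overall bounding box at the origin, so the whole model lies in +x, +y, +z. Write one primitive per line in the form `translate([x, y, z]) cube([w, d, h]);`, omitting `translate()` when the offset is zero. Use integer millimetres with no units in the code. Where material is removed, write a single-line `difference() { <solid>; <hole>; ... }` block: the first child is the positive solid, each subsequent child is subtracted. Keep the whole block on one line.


difference() { cube([3876, 237, 2795]); translate([1849, 0, 713]) cube([743, 237, 1830]); }


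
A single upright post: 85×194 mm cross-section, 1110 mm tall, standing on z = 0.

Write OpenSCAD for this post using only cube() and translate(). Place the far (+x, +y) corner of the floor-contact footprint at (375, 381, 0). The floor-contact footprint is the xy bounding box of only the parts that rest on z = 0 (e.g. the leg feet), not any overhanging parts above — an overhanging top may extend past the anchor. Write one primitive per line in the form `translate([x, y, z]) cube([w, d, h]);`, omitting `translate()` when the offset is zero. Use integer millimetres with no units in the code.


translate([290, 187, 0]) cube([85, 194, 1110]);


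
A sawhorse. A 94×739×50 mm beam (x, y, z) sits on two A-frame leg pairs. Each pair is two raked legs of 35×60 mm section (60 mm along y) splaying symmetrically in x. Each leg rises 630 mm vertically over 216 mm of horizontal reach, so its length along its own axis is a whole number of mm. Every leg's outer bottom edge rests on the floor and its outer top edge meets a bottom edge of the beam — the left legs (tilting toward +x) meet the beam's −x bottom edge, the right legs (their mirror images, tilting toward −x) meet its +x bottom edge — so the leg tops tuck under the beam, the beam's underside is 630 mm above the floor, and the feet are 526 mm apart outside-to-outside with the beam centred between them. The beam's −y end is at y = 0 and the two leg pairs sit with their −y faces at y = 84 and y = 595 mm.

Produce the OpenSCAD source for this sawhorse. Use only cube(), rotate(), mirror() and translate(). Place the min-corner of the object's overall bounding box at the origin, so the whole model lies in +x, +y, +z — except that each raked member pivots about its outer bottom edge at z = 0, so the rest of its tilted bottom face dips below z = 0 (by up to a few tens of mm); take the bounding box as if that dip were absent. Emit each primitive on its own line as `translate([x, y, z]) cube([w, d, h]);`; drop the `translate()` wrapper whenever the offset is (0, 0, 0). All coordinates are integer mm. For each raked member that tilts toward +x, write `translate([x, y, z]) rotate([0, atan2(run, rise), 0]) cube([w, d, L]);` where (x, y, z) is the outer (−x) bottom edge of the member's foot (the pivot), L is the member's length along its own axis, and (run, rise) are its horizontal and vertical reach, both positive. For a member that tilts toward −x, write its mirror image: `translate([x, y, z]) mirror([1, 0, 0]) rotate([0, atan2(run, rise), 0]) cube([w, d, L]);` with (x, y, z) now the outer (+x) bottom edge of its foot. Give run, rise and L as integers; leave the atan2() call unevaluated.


translate([216, 0, 630]) cube([94, 739, 50]);
translate([0, 84, 0]) rotate([0, atan2(216, 630), 0]) cube([35, 60, 666]);
translate([526, 84, 0]) mirror([1, 0, 0]) rotate([0, atan2(216, 630), 0]) cube([35, 60, 666]);
translate([0, 595, 0]) rotate([0, atan2(216, 630), 0]) cube([35, 60, 666]);
translate([526, 595, 0]) mirror([1, 0, 0]) rotate([0, atan2(216, 630), 0]) cube([35, 60, 666]);


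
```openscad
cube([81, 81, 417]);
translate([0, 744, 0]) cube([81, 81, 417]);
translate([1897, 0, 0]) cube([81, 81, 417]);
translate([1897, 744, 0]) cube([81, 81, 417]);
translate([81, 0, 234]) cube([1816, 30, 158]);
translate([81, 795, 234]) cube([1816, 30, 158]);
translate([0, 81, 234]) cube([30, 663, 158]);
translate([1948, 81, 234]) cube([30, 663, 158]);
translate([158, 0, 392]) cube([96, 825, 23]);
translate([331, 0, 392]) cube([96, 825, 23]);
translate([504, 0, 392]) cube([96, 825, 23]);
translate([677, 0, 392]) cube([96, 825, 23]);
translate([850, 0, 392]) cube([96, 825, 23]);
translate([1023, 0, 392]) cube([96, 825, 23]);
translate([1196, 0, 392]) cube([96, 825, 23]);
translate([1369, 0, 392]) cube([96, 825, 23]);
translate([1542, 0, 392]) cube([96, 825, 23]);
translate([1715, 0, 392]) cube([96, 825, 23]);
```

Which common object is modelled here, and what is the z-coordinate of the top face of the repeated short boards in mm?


A bed frame. The slat-top height is 415 mm.

Four posts, four rails, and a row of slats — a bed frame. Slats sit on the rails at z = 234 + 158 = 392; with slat thickness 23, the top is 415 mm.


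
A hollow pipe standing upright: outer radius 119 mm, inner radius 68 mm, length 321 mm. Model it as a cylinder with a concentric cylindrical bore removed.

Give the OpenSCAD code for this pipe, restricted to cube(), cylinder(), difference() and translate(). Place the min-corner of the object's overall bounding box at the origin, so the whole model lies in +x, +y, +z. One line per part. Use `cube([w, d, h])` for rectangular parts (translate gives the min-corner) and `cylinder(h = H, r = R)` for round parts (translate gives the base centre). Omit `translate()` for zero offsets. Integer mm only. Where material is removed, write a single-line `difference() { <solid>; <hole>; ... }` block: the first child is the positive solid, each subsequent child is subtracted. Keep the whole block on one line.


difference() { translate([119, 119, 0]) cylinder(h = 321, r = 119); translate([119, 119, 0]) cylinder(h = 321, r = 68); }


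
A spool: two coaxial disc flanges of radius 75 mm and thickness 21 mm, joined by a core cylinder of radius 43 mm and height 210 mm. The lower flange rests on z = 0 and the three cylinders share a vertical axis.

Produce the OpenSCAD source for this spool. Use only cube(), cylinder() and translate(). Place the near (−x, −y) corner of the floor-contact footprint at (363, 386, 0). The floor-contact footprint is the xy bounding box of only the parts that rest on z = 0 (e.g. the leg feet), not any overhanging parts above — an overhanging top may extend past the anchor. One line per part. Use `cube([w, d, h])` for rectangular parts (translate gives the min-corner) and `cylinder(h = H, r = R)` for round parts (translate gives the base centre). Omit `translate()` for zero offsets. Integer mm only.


translate([438, 461, 0]) cylinder(h = 21, r = 75);
translate([438, 461, 21]) cylinder(h = 210, r = 43);
translate([438, 461, 231]) cylinder(h = 21, r = 75);


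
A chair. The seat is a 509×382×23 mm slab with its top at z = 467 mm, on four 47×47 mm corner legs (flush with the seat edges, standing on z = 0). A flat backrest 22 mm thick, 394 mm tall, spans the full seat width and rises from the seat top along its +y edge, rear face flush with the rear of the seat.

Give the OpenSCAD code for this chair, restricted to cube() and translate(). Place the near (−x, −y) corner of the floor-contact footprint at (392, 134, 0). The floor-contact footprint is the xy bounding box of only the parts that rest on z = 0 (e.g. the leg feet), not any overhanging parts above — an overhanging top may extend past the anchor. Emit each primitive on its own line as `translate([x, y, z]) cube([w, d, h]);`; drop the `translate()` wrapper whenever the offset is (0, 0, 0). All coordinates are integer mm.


translate([392, 134, 444]) cube([509, 382, 23]);
translate([392, 134, 0]) cube([47, 47, 444]);
translate([854, 134, 0]) cube([47, 47, 444]);
translate([392, 469, 0]) cube([47, 47, 444]);
translate([854, 469, 0]) cube([47, 47, 444]);
translate([392, 494, 467]) cube([509, 22, 394]);


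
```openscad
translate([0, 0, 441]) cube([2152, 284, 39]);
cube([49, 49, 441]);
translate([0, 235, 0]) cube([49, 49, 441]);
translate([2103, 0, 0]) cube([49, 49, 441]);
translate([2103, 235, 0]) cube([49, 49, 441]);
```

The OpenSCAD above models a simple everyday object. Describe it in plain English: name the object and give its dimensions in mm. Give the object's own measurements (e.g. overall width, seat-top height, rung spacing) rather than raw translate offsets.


A long wooden bench with a 2152 mm (x) × 284 mm (y) seat, 39 mm thick, its top surface 480 mm above the floor. Four 49 mm square legs at the seat corners, flush with the edges, run from z = 0 to the seat underside.


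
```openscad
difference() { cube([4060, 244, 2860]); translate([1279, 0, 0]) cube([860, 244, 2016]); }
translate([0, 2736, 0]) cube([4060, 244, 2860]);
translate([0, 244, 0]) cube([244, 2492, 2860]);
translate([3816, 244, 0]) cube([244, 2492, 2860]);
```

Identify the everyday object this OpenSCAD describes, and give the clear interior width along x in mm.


A single room. The interior width is 3572 mm.

Four walls enclosing a rectangle with a door in the front wall — a room. Outside width 4060 minus two 244 mm walls gives 3572 mm.


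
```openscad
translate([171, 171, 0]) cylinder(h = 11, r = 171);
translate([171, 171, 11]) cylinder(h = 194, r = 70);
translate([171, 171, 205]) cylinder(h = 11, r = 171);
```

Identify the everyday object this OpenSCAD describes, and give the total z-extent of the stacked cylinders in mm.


A spool. The overall height is 216 mm.

Three coaxial cylinders, large–small–large — a spool. Two 11 mm flanges and a 194 mm core give 11 + 194 + 11 = 216 mm.


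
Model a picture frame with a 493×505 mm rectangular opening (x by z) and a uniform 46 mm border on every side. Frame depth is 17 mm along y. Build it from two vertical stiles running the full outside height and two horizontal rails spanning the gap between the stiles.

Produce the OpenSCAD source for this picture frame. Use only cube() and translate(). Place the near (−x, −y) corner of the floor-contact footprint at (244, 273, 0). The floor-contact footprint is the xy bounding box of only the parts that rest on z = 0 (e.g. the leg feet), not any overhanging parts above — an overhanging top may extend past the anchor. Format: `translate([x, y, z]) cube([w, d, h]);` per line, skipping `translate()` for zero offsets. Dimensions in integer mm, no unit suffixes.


translate([244, 273, 0]) cube([46, 17, 597]);
translate([783, 273, 0]) cube([46, 17, 597]);
translate([290, 273, 0]) cube([493, 17, 46]);
translate([290, 273, 551]) cube([493, 17, 46]);


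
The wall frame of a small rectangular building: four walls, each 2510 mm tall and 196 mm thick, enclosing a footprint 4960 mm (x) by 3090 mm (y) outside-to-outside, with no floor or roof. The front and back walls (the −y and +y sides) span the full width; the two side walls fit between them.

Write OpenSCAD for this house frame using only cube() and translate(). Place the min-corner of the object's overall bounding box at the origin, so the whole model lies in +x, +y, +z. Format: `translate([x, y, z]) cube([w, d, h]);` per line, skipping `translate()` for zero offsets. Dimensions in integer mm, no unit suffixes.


cube([4960, 196, 2510]);
translate([0, 2894, 0]) cube([4960, 196, 2510]);
translate([0, 196, 0]) cube([196, 2698, 2510]);
translate([4764, 196, 0]) cube([196, 2698, 2510]);


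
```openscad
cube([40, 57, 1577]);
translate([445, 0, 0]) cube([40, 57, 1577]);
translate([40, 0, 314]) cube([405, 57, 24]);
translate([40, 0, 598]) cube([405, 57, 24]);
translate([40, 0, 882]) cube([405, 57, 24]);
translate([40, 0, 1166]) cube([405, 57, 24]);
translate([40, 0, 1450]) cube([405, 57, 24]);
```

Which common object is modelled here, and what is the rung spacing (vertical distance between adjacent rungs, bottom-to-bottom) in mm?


A ladder. The rung spacing is 284 mm.

Two tall 40×57 posts with 5 short bars between them — a ladder. Adjacent rungs sit at z = 314 and z = 598, so the spacing is 598 − 314 = 284 mm.


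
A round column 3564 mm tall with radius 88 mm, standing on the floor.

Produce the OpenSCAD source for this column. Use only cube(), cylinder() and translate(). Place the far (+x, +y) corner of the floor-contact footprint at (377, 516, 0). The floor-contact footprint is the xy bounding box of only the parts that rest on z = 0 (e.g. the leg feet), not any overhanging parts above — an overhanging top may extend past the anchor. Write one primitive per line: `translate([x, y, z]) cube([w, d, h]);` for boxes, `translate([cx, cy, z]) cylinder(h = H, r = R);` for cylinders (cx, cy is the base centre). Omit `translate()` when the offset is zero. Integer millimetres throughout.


translate([289, 428, 0]) cylinder(h = 3564, r = 88);


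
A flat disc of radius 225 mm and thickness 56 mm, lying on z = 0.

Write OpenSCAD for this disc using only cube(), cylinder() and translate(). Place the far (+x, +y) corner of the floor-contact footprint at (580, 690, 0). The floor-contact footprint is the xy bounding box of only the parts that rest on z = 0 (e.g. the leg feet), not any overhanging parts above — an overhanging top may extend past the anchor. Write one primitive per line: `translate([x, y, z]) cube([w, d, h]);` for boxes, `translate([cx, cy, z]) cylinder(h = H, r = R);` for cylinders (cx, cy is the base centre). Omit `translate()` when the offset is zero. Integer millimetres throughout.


translate([355, 465, 0]) cylinder(h = 56, r = 225);


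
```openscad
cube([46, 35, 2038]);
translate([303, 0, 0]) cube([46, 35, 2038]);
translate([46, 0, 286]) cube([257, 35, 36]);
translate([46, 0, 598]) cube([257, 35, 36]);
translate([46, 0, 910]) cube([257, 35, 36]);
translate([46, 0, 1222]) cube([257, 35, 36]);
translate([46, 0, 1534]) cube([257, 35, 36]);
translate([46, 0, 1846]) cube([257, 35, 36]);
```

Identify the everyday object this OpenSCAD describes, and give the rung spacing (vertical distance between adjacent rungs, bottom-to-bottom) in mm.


A ladder. The rung spacing is 312 mm.

Two tall 46×35 posts with 6 short bars between them — a ladder. Adjacent rungs sit at z = 286 and z = 598, so the spacing is 598 − 286 = 312 mm.


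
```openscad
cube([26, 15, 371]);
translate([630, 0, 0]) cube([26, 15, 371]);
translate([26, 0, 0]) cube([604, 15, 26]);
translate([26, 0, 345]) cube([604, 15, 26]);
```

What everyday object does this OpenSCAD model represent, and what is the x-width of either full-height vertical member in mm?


A picture frame. The border width is 26 mm.

Four thin pieces enclosing a rectangular opening — a picture frame. The two full-height stiles are 371 mm tall; the top rail sits at z = 345 and is 26 mm tall, so the border above the opening is 371 − 345 = 26 mm, matching the stile x-width.


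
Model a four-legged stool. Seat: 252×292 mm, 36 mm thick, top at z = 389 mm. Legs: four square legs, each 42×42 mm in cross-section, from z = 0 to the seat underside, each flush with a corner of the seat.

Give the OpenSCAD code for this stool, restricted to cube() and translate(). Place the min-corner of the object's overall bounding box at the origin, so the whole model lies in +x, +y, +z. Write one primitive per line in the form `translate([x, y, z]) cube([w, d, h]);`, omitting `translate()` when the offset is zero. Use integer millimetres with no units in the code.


// leg_h = 389 - 36 = 353
translate([0, 0, 353]) cube([252, 292, 36]);
cube([42, 42, 353]);
translate([210, 0, 0]) cube([42, 42, 353]);
translate([0, 250, 0]) cube([42, 42, 353]);
translate([210, 250, 0]) cube([42, 42, 353]);


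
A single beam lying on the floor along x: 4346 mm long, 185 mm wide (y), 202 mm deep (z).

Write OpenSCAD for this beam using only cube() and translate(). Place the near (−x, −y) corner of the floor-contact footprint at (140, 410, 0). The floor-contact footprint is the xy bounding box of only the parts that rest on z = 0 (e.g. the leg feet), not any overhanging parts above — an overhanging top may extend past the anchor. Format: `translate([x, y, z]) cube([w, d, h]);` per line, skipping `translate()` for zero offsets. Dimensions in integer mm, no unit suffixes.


translate([140, 410, 0]) cube([4346, 185, 202]);


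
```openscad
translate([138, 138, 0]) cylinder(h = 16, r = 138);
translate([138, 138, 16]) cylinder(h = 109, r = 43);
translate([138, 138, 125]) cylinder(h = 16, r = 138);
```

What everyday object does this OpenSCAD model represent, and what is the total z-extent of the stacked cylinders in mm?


A spool. The overall height is 141 mm.

Three coaxial cylinders, large–small–large — a spool. Two 16 mm flanges and a 109 mm core give 16 + 109 + 16 = 141 mm.


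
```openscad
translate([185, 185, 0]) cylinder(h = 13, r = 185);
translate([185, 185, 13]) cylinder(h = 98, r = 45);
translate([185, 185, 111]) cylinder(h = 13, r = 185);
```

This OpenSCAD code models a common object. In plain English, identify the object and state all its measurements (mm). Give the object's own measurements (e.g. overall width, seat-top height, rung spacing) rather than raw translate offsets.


A spool: two coaxial disc flanges of radius 185 mm and thickness 13 mm, joined by a core cylinder of radius 45 mm and height 98 mm. The lower flange rests on z = 0 and the three cylinders share a vertical axis.


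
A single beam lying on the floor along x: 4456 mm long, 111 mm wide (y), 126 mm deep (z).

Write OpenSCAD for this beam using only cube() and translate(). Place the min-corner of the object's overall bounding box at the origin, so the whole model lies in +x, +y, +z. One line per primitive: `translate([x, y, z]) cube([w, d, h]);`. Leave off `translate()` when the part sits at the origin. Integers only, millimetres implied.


cube([4456, 111, 126]);


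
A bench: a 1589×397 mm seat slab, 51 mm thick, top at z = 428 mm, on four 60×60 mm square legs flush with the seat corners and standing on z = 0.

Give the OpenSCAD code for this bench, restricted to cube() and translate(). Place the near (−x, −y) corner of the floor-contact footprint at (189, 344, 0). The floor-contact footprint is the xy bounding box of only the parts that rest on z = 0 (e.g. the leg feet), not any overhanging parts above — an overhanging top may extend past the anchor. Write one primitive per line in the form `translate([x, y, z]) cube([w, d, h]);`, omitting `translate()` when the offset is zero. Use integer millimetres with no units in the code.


translate([189, 344, 377]) cube([1589, 397, 51]);
translate([189, 344, 0]) cube([60, 60, 377]);
translate([189, 681, 0]) cube([60, 60, 377]);
translate([1718, 344, 0]) cube([60, 60, 377]);
translate([1718, 681, 0]) cube([60, 60, 377]);
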